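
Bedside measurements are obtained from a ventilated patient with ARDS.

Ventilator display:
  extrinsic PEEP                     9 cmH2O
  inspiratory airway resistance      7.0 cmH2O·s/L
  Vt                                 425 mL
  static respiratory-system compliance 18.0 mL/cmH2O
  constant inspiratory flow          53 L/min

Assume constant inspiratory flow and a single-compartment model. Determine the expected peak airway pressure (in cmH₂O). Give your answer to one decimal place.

Flow: 53 L/min ÷ 60 = 0.8833 L/s.
Equation of motion (constant flow): PIP = Vt/C + R·V̇ + PEEP.
PIP = 425/18.0 + 7.0×0.8833 + 9 = 23.611 + 6.183 + 9 = 38.794 cmH2O.

38.8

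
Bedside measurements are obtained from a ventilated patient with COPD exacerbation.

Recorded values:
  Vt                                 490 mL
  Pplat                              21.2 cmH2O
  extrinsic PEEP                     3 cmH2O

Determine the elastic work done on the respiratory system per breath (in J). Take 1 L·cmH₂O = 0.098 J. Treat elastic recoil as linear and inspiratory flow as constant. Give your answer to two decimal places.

0.44

Elastic work ≈ ½ × (Pplat − PEEP) × Vt = 0.5 × (21.2 − 3) × 0.490 L = 0.5 × 18.2 × 0.490 = 4.459 L·cmH2O.
× 0.098 J/(L·cmH2O) → 0.437 J.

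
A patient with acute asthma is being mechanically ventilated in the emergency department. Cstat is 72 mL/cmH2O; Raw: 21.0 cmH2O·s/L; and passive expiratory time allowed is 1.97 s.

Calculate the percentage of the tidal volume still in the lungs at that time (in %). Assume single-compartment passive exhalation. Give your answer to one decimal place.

τ = R × C = 21.0 × 72 mL/cmH2O = 21.0 × 0.072 L/cmH2O = 1.512 s.
Passive exhalation: V(t)/V₀ = e^(−t/τ) = e^(−1.97/1.512) = 0.2717.
Fraction remaining = 0.2717 → 27.17%.

27.2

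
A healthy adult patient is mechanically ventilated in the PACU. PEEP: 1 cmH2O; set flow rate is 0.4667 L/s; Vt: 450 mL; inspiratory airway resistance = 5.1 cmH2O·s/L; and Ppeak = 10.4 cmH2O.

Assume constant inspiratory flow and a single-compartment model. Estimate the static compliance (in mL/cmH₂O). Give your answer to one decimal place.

Equation of motion (constant flow): PIP = Vt/C + R·V̇ + PEEP.
Vt/C = PIP − R·V̇ − PEEP = 10.4 − 5.1×0.4667 − 1 = 10.4 − 2.38 − 1 = 7.02 cmH2O.
C = Vt / 7.02 = 450 / 7.02 = 64.103 mL/cmH2O.

64.1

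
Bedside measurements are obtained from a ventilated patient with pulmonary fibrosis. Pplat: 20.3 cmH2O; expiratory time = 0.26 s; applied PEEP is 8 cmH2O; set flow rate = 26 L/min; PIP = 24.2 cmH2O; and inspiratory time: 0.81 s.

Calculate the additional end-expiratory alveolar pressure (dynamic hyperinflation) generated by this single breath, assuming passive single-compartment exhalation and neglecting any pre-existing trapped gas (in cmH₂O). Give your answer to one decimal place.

Flow: 26 L/min ÷ 60 = 0.4333 L/s.
Vt = flow × Ti = 0.4333 L/s × 0.81 s × 1000 mL/L = 350.97 mL.
R = (PIP − Pplat)/V̇ = (24.2 − 20.3) / 0.4333 = 3.9/0.4333 = 9.001 cmH2O·s/L.
C = Vt/(Pplat − PEEP) = 350.97 / (20.3 − 8) = 350.97/12.3 = 28.534 mL/cmH2O.
τ = R × C = 9.001 × 0.02853 L/cmH2O = 0.2568 s.
Fraction remaining = e^(−Te/τ) = e^(−0.26/0.2568) = 0.3633; trapped volume = 350.97 × 0.3633 = 127.51 mL.
Additional alveolar pressure from trapping ≈ V_trapped / C = 127.51 / 28.534 = 4.469 cmH2O.

4.5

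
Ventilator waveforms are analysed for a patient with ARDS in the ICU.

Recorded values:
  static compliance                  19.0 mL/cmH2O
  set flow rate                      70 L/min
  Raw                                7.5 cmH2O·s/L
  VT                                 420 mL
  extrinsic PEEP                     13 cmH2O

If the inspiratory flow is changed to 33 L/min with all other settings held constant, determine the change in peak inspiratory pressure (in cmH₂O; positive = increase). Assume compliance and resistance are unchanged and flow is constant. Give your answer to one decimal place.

-4.6

Flow: 70 L/min ÷ 60 = 1.1667 L/s.
New flow: 33 L/min ÷ 60 = 0.55 L/s.
PIP = Vt/C + R·V̇ + PEEP (constant-flow equation of motion).
Only the resistive term changes: ΔPIP = R × ΔV̇ = 7.5 × (0.55 − 1.1667) = 7.5 × -0.6167 = -4.625 cmH2O.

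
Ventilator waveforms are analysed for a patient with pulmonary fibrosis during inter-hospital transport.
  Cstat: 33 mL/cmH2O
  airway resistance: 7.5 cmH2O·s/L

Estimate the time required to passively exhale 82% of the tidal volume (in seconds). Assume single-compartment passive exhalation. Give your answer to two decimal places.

τ = R × C = 7.5 × 33 mL/cmH2O = 7.5 × 0.033 L/cmH2O = 0.2475 s.
Exhaled fraction f = 1 − e^(−t/τ) → t = −τ·ln(1 − f) = −0.2475·ln(0.18) = 0.4244 s.

0.42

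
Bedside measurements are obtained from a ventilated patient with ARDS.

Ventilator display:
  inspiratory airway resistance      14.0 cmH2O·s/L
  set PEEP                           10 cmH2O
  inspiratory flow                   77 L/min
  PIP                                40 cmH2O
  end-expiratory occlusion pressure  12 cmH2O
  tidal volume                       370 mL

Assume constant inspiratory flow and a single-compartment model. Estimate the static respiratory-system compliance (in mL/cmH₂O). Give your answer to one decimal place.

Flow: 77 L/min ÷ 60 = 1.2833 L/s.
Total PEEP = 12 cmH2O (set 10 + intrinsic 2); this is the baseline alveolar pressure.
Equation of motion (constant flow): PIP = Vt/C + R·V̇ + PEEP.
Vt/C = PIP − R·V̇ − PEEP = 40 − 14.0×1.2833 − 12 = 40 − 17.966 − 12 = 10.034 cmH2O.
C = Vt / 10.034 = 370 / 10.034 = 36.875 mL/cmH2O.

36.9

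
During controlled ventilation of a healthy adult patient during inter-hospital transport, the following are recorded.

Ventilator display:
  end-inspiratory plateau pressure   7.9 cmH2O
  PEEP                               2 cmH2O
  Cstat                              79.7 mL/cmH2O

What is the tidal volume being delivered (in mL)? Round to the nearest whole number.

470

Vt = Cstat × (Pplat − PEEP) = 79.7 × (7.9 − 2) = 79.7 × 5.9 = 470.23 mL.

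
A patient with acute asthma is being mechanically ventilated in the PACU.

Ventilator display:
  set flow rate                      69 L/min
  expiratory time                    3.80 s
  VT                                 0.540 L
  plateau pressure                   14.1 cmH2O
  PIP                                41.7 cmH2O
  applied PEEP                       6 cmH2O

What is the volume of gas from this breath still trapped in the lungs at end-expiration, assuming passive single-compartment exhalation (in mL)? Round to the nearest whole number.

Flow: 69 L/min ÷ 60 = 1.15 L/s.
R = (PIP − Pplat)/V̇ = (41.7 − 14.1) / 1.15 = 27.6/1.15 = 24.0 cmH2O·s/L.
C = Vt/(Pplat − PEEP) = 540.0 / (14.1 − 6) = 540.0/8.1 = 66.667 mL/cmH2O.
τ = R × C = 24.0 × 0.06667 L/cmH2O = 1.6 s.
Fraction remaining = e^(−Te/τ) = e^(−3.80/1.6) = 0.09301.
Trapped volume = 540.0 × 0.09301 = 50.225 mL.

50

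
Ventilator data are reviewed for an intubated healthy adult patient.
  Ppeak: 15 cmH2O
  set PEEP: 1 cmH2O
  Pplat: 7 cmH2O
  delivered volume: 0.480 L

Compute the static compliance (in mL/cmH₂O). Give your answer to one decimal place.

Cstat = Vt / (Pplat − PEEP) = 480 / (7 − 1) = 480 / 6.0 = 80.0 mL/cmH2O.

80.0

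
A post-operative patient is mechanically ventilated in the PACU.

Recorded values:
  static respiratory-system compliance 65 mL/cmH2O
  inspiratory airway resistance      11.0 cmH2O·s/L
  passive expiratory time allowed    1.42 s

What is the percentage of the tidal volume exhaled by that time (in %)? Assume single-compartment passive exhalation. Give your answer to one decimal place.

τ = R × C = 11.0 × 65 mL/cmH2O = 11.0 × 0.065 L/cmH2O = 0.715 s.
Passive exhalation: V(t)/V₀ = e^(−t/τ) = e^(−1.42/0.715) = 0.1372.
Fraction exhaled = 1 − 0.1372 = 0.8628 → 86.28%.

86.3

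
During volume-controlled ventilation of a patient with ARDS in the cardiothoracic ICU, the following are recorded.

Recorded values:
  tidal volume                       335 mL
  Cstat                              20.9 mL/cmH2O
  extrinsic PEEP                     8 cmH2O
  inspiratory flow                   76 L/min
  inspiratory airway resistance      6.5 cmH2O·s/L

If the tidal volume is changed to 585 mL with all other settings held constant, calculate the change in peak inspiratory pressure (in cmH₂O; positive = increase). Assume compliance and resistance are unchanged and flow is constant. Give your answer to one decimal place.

12.0

PIP = Vt/C + R·V̇ + PEEP (constant-flow equation of motion).
Only the elastic term changes: ΔPIP = ΔVt / C = (585 − 335) / 20.9 = 11.962 cmH2O.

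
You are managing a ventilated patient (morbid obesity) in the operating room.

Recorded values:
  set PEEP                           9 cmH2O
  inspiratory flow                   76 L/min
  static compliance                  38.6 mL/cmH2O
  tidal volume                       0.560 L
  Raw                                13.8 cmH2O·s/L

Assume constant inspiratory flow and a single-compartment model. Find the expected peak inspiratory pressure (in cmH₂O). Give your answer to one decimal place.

41.0

Flow: 76 L/min ÷ 60 = 1.2667 L/s.
Equation of motion (constant flow): PIP = Vt/C + R·V̇ + PEEP.
PIP = 560/38.6 + 13.8×1.2667 + 9 = 14.508 + 17.48 + 9 = 40.988 cmH2O.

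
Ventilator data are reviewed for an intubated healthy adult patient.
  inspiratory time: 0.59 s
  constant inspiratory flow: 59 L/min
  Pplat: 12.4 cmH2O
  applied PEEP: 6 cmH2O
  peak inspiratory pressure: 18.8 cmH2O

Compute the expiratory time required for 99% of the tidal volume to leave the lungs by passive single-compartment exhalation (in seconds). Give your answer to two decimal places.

2.72

Flow: 59 L/min ÷ 60 = 0.9833 L/s.
Vt = flow × Ti = 0.9833 L/s × 0.59 s × 1000 mL/L = 580.15 mL.
R = (PIP − Pplat)/V̇ = (18.8 − 12.4) / 0.9833 = 6.4/0.9833 = 6.509 cmH2O·s/L.
C = Vt/(Pplat − PEEP) = 580.15 / (12.4 − 6) = 580.15/6.4 = 90.648 mL/cmH2O.
τ = R × C = 6.509 × 0.09065 L/cmH2O = 0.59 s.
t = −τ·ln(1 − 0.99) = −0.59·ln(0.01) = 2.717 s.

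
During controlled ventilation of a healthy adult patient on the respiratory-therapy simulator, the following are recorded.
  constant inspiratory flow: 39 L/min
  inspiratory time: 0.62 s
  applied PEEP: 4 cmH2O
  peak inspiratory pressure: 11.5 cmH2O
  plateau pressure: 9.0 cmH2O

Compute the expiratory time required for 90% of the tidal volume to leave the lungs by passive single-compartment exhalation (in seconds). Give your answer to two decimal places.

0.71

Flow: 39 L/min ÷ 60 = 0.65 L/s.
Vt = flow × Ti = 0.65 L/s × 0.62 s × 1000 mL/L = 403.0 mL.
R = (PIP − Pplat)/V̇ = (11.5 − 9.0) / 0.65 = 2.5/0.65 = 3.846 cmH2O·s/L.
C = Vt/(Pplat − PEEP) = 403.0 / (9.0 − 4) = 403.0/5.0 = 80.6 mL/cmH2O.
τ = R × C = 3.846 × 0.0806 L/cmH2O = 0.31 s.
t = −τ·ln(1 − 0.90) = −0.31·ln(0.1) = 0.7138 s.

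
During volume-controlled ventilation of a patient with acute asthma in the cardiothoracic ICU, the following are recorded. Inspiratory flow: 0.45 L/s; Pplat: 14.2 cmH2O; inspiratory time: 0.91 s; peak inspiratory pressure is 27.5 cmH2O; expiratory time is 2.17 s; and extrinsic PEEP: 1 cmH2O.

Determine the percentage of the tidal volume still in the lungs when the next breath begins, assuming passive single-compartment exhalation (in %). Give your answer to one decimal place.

Vt = flow × Ti = 0.45 L/s × 0.91 s × 1000 mL/L = 409.5 mL.
R = (PIP − Pplat)/V̇ = (27.5 − 14.2) / 0.45 = 13.3/0.45 = 29.556 cmH2O·s/L.
C = Vt/(Pplat − PEEP) = 409.5 / (14.2 − 1) = 409.5/13.2 = 31.023 mL/cmH2O.
τ = R × C = 29.556 × 0.03102 L/cmH2O = 0.9168 s.
Fraction remaining at end-expiration = e^(−Te/τ) = e^(−2.17/0.9168) = 0.09377 → 9.377%.

9.4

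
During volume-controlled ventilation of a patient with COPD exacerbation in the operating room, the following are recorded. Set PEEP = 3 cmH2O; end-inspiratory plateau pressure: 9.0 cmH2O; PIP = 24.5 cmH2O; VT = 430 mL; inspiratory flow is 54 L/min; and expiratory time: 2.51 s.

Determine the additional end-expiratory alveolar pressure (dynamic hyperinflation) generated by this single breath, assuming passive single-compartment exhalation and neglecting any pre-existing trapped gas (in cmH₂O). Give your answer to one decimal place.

0.8

Flow: 54 L/min ÷ 60 = 0.9 L/s.
R = (PIP − Pplat)/V̇ = (24.5 − 9.0) / 0.9 = 15.5/0.9 = 17.222 cmH2O·s/L.
C = Vt/(Pplat − PEEP) = 430.0 / (9.0 − 3) = 430.0/6.0 = 71.667 mL/cmH2O.
τ = R × C = 17.222 × 0.07167 L/cmH2O = 1.234 s.
Fraction remaining = e^(−Te/τ) = e^(−2.51/1.234) = 0.1308; trapped volume = 430.0 × 0.1308 = 56.244 mL.
Additional alveolar pressure from trapping ≈ V_trapped / C = 56.244 / 71.667 = 0.7848 cmH2O.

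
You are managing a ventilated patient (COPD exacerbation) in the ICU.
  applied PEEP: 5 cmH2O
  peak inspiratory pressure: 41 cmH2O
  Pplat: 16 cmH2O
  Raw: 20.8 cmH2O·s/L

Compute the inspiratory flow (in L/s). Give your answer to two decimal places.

flow = (PIP − Pplat) / Raw = 25.0 / 20.8 = 1.202 L/s.

1.20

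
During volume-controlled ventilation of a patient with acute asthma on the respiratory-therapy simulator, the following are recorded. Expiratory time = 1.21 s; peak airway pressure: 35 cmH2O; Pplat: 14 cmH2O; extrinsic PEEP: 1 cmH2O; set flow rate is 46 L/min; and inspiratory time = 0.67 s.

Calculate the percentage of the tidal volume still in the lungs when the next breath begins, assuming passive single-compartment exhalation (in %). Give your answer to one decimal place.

Flow: 46 L/min ÷ 60 = 0.7667 L/s.
Vt = flow × Ti = 0.7667 L/s × 0.67 s × 1000 mL/L = 513.69 mL.
R = (PIP − Pplat)/V̇ = (35 − 14) / 0.7667 = 21.0/0.7667 = 27.39 cmH2O·s/L.
C = Vt/(Pplat − PEEP) = 513.69 / (14 − 1) = 513.69/13.0 = 39.515 mL/cmH2O.
τ = R × C = 27.39 × 0.03952 L/cmH2O = 1.082 s.
Fraction remaining at end-expiration = e^(−Te/τ) = e^(−1.21/1.082) = 0.3268 → 32.68%.

32.7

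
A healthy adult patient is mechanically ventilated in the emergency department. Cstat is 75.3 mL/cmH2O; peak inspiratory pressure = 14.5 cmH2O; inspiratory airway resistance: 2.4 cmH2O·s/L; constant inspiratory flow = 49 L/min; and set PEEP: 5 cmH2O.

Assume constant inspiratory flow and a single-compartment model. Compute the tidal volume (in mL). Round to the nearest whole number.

568

Flow: 49 L/min ÷ 60 = 0.8167 L/s.
Equation of motion (constant flow): PIP = Vt/C + R·V̇ + PEEP.
Vt/C = PIP − R·V̇ − PEEP = 14.5 − 1.96 − 5 = 7.54 cmH2O.
Vt = C × 7.54 = 75.3 × 7.54 = 567.76 mL.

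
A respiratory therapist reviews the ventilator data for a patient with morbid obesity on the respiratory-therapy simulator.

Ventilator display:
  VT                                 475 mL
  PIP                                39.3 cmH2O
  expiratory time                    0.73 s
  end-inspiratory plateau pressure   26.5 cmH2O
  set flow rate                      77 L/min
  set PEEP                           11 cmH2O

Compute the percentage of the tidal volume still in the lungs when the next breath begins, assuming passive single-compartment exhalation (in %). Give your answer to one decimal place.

Flow: 77 L/min ÷ 60 = 1.2833 L/s.
R = (PIP − Pplat)/V̇ = (39.3 − 26.5) / 1.2833 = 12.8/1.2833 = 9.974 cmH2O·s/L.
C = Vt/(Pplat − PEEP) = 475.0 / (26.5 − 11) = 475.0/15.5 = 30.645 mL/cmH2O.
τ = R × C = 9.974 × 0.03065 L/cmH2O = 0.3057 s.
Fraction remaining at end-expiration = e^(−Te/τ) = e^(−0.73/0.3057) = 0.09182 → 9.182%.

9.2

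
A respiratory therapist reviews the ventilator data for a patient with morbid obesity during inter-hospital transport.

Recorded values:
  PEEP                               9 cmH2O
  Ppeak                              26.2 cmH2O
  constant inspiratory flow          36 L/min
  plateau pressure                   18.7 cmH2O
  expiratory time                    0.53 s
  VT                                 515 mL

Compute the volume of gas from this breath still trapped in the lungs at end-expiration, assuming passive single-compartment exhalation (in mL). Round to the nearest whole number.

232

Flow: 36 L/min ÷ 60 = 0.6 L/s.
R = (PIP − Pplat)/V̇ = (26.2 − 18.7) / 0.6 = 7.5/0.6 = 12.5 cmH2O·s/L.
C = Vt/(Pplat − PEEP) = 515.0 / (18.7 − 9) = 515.0/9.7 = 53.093 mL/cmH2O.
τ = R × C = 12.5 × 0.05309 L/cmH2O = 0.6636 s.
Fraction remaining = e^(−Te/τ) = e^(−0.53/0.6636) = 0.4499.
Trapped volume = 515.0 × 0.4499 = 231.7 mL.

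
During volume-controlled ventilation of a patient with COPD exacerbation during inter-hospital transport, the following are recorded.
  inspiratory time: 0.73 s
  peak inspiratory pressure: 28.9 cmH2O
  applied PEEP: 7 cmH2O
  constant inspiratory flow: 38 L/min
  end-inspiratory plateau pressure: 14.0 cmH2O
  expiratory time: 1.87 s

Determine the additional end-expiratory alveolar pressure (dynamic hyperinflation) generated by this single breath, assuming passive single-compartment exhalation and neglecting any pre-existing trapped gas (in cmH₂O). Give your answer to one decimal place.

Flow: 38 L/min ÷ 60 = 0.6333 L/s.
Vt = flow × Ti = 0.6333 L/s × 0.73 s × 1000 mL/L = 462.31 mL.
R = (PIP − Pplat)/V̇ = (28.9 − 14.0) / 0.6333 = 14.9/0.6333 = 23.528 cmH2O·s/L.
C = Vt/(Pplat − PEEP) = 462.31 / (14.0 − 7) = 462.31/7.0 = 66.044 mL/cmH2O.
τ = R × C = 23.528 × 0.06604 L/cmH2O = 1.554 s.
Fraction remaining = e^(−Te/τ) = e^(−1.87/1.554) = 0.3002; trapped volume = 462.31 × 0.3002 = 138.79 mL.
Additional alveolar pressure from trapping ≈ V_trapped / C = 138.79 / 66.044 = 2.101 cmH2O.

2.1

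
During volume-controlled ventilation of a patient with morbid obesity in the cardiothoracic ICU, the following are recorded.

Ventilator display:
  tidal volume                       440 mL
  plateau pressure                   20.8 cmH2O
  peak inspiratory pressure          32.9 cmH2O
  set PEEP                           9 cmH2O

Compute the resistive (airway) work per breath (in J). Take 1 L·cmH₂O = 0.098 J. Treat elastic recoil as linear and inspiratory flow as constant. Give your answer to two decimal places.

0.52

With constant inspiratory flow the resistive pressure is constant at PIP − Pplat = 32.9 − 20.8 = 12.1 cmH2O, so resistive work = 12.1 × 0.440 = 5.324 L·cmH2O.
× 0.098 J/(L·cmH2O) → 0.5218 J.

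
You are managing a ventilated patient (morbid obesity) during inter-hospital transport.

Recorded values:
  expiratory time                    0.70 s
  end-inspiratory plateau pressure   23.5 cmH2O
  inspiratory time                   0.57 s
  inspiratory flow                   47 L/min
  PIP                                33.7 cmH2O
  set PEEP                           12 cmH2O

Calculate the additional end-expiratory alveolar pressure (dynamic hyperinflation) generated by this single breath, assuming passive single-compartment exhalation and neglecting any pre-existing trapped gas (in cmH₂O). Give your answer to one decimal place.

Flow: 47 L/min ÷ 60 = 0.7833 L/s.
Vt = flow × Ti = 0.7833 L/s × 0.57 s × 1000 mL/L = 446.48 mL.
R = (PIP − Pplat)/V̇ = (33.7 − 23.5) / 0.7833 = 10.2/0.7833 = 13.022 cmH2O·s/L.
C = Vt/(Pplat − PEEP) = 446.48 / (23.5 − 12) = 446.48/11.5 = 38.824 mL/cmH2O.
τ = R × C = 13.022 × 0.03882 L/cmH2O = 0.5055 s.
Fraction remaining = e^(−Te/τ) = e^(−0.70/0.5055) = 0.2504; trapped volume = 446.48 × 0.2504 = 111.8 mL.
Additional alveolar pressure from trapping ≈ V_trapped / C = 111.8 / 38.824 = 2.88 cmH2O.

2.9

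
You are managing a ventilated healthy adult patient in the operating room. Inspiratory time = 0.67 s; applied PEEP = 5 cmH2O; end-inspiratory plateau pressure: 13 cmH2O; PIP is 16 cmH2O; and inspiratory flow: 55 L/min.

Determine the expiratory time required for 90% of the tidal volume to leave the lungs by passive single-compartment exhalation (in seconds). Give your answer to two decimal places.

0.58

Flow: 55 L/min ÷ 60 = 0.9167 L/s.
Vt = flow × Ti = 0.9167 L/s × 0.67 s × 1000 mL/L = 614.19 mL.
R = (PIP − Pplat)/V̇ = (16 − 13) / 0.9167 = 3.0/0.9167 = 3.273 cmH2O·s/L.
C = Vt/(Pplat − PEEP) = 614.19 / (13 − 5) = 614.19/8.0 = 76.774 mL/cmH2O.
τ = R × C = 3.273 × 0.07677 L/cmH2O = 0.2513 s.
t = −τ·ln(1 − 0.90) = −0.2513·ln(0.1) = 0.5786 s.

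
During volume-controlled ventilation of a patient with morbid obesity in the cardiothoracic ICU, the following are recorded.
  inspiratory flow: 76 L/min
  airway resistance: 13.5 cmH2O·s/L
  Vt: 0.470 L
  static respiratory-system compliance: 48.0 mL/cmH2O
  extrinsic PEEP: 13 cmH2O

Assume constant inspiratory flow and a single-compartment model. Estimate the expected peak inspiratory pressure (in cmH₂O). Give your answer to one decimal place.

39.9

Flow: 76 L/min ÷ 60 = 1.2667 L/s.
Equation of motion (constant flow): PIP = Vt/C + R·V̇ + PEEP.
PIP = 470/48.0 + 13.5×1.2667 + 13 = 9.792 + 17.1 + 13 = 39.892 cmH2O.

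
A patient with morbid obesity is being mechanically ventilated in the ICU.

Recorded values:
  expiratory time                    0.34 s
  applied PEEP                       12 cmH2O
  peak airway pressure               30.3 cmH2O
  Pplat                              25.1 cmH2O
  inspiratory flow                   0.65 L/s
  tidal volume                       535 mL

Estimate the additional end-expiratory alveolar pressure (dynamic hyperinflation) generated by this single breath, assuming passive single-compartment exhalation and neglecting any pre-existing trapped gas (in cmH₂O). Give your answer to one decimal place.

R = (PIP − Pplat)/V̇ = (30.3 − 25.1) / 0.65 = 5.2/0.65 = 8.0 cmH2O·s/L.
C = Vt/(Pplat − PEEP) = 535.0 / (25.1 − 12) = 535.0/13.1 = 40.84 mL/cmH2O.
τ = R × C = 8.0 × 0.04084 L/cmH2O = 0.3267 s.
Fraction remaining = e^(−Te/τ) = e^(−0.34/0.3267) = 0.3532; trapped volume = 535.0 × 0.3532 = 188.96 mL.
Additional alveolar pressure from trapping ≈ V_trapped / C = 188.96 / 40.84 = 4.627 cmH2O.

4.6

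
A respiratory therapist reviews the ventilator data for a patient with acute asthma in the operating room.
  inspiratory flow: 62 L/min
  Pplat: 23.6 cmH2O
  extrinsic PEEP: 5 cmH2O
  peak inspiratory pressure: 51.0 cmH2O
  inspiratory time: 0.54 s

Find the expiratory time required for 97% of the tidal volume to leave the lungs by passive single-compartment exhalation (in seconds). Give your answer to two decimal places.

Flow: 62 L/min ÷ 60 = 1.0333 L/s.
Vt = flow × Ti = 1.0333 L/s × 0.54 s × 1000 mL/L = 557.98 mL.
R = (PIP − Pplat)/V̇ = (51.0 − 23.6) / 1.0333 = 27.4/1.0333 = 26.517 cmH2O·s/L.
C = Vt/(Pplat − PEEP) = 557.98 / (23.6 − 5) = 557.98/18.6 = 29.999 mL/cmH2O.
τ = R × C = 26.517 × 0.03 L/cmH2O = 0.7955 s.
t = −τ·ln(1 − 0.97) = −0.7955·ln(0.03) = 2.789 s.

2.79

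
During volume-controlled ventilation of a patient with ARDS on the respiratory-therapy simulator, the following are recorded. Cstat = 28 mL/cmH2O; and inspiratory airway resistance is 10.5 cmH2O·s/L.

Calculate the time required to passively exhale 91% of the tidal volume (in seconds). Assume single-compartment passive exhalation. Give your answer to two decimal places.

τ = R × C = 10.5 × 28 mL/cmH2O = 10.5 × 0.028 L/cmH2O = 0.294 s.
Exhaled fraction f = 1 − e^(−t/τ) → t = −τ·ln(1 − f) = −0.294·ln(0.09) = 0.7079 s.

0.71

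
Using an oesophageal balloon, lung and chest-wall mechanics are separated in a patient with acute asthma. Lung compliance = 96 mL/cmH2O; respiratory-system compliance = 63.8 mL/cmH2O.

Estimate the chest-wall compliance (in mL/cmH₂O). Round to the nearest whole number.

1/Ccw = 1/Crs − 1/CL.
1/Ccw = 1/63.8 − 1/96 = 0.005257.
Ccw = 190.22 mL/cmH2O.

190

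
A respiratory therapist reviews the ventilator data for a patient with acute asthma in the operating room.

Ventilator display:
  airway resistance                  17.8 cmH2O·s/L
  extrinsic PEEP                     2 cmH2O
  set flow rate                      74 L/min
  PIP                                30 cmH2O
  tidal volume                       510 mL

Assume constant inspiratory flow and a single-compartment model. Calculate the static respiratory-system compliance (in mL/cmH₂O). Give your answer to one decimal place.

Flow: 74 L/min ÷ 60 = 1.2333 L/s.
Equation of motion (constant flow): PIP = Vt/C + R·V̇ + PEEP.
Vt/C = PIP − R·V̇ − PEEP = 30 − 17.8×1.2333 − 2 = 30 − 21.953 − 2 = 6.047 cmH2O.
C = Vt / 6.047 = 510 / 6.047 = 84.339 mL/cmH2O.

84.3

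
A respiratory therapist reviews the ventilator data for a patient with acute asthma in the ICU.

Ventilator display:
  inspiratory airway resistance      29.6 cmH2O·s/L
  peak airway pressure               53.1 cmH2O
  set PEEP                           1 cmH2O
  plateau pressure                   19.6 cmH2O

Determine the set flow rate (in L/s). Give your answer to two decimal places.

1.13

flow = (PIP − Pplat) / Raw = 33.5 / 29.6 = 1.132 L/s.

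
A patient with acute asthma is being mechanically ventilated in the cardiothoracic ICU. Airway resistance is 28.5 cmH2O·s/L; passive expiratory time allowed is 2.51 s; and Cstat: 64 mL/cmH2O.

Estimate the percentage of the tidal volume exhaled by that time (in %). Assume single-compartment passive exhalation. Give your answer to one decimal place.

74.7

τ = R × C = 28.5 × 64 mL/cmH2O = 28.5 × 0.064 L/cmH2O = 1.824 s.
Passive exhalation: V(t)/V₀ = e^(−t/τ) = e^(−2.51/1.824) = 0.2526.
Fraction exhaled = 1 − 0.2526 = 0.7474 → 74.74%.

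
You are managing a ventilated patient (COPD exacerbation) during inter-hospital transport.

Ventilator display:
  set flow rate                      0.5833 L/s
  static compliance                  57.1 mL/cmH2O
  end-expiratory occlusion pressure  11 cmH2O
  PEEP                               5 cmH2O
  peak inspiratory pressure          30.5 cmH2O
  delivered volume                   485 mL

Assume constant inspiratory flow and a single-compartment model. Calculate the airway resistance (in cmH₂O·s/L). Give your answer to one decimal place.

18.9

Total PEEP = 11 cmH2O (set 5 + intrinsic 6); this is the baseline alveolar pressure.
Equation of motion (constant flow): PIP = Vt/C + R·V̇ + PEEP.
R·V̇ = PIP − Vt/C − PEEP = 30.5 − 485/57.1 − 11 = 30.5 − 8.494 − 11 = 11.006 cmH2O.
R = 11.006 / 0.5833 = 18.869 cmH2O·s/L.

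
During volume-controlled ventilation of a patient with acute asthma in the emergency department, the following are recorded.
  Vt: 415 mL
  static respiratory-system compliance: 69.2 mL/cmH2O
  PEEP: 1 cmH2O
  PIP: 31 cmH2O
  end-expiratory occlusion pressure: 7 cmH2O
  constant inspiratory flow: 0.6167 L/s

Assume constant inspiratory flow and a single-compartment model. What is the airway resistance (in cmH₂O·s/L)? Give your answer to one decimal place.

29.2

Total PEEP = 7 cmH2O (set 1 + intrinsic 6); this is the baseline alveolar pressure.
Equation of motion (constant flow): PIP = Vt/C + R·V̇ + PEEP.
R·V̇ = PIP − Vt/C − PEEP = 31 − 415/69.2 − 7 = 31 − 5.997 − 7 = 18.003 cmH2O.
R = 18.003 / 0.6167 = 29.192 cmH2O·s/L.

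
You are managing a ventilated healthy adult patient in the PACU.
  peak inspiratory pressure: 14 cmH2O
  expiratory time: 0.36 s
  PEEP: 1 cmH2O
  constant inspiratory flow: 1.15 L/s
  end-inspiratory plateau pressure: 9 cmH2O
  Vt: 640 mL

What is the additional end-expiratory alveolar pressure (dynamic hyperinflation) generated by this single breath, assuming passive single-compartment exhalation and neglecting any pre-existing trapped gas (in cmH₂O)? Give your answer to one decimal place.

2.8

R = (PIP − Pplat)/V̇ = (14 − 9) / 1.15 = 5.0/1.15 = 4.348 cmH2O·s/L.
C = Vt/(Pplat − PEEP) = 640.0 / (9 − 1) = 640.0/8.0 = 80.0 mL/cmH2O.
τ = R × C = 4.348 × 0.08 L/cmH2O = 0.3478 s.
Fraction remaining = e^(−Te/τ) = e^(−0.36/0.3478) = 0.3552; trapped volume = 640.0 × 0.3552 = 227.33 mL.
Additional alveolar pressure from trapping ≈ V_trapped / C = 227.33 / 80.0 = 2.842 cmH2O.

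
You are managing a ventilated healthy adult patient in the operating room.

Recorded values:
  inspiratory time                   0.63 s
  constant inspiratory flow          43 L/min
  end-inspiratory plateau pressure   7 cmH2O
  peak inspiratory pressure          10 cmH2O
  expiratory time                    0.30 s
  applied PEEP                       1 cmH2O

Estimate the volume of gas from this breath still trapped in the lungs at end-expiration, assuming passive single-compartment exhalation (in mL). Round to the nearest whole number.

174

Flow: 43 L/min ÷ 60 = 0.7167 L/s.
Vt = flow × Ti = 0.7167 L/s × 0.63 s × 1000 mL/L = 451.52 mL.
R = (PIP − Pplat)/V̇ = (10 − 7) / 0.7167 = 3.0/0.7167 = 4.186 cmH2O·s/L.
C = Vt/(Pplat − PEEP) = 451.52 / (7 − 1) = 451.52/6.0 = 75.253 mL/cmH2O.
τ = R × C = 4.186 × 0.07525 L/cmH2O = 0.315 s.
Fraction remaining = e^(−Te/τ) = e^(−0.30/0.315) = 0.3858.
Trapped volume = 451.52 × 0.3858 = 174.2 mL.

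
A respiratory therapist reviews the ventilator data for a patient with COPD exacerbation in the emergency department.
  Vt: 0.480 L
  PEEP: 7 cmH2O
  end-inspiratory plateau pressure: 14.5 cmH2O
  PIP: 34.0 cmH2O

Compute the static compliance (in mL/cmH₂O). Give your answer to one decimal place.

Cstat = Vt / (Pplat − PEEP) = 480 / (14.5 − 7) = 480 / 7.5 = 64.0 mL/cmH2O.

64.0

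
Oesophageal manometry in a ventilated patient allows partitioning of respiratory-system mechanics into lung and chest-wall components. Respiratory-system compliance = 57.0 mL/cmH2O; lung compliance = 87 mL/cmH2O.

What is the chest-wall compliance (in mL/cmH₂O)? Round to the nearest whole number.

165

1/Ccw = 1/Crs − 1/CL.
1/Ccw = 1/57.0 − 1/87 = 0.00605.
Ccw = 165.29 mL/cmH2O.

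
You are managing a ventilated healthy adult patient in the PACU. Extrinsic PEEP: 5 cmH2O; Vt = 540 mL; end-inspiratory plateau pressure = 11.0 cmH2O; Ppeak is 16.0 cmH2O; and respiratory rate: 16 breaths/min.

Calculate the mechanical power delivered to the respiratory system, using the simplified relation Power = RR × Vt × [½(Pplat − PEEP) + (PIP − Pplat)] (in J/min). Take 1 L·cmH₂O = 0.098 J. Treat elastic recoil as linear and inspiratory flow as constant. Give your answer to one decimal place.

6.8

Per-breath work = Vt × [½(Pplat−PEEP) + (PIP−Pplat)] = 0.540 × [0.5×6.0 + 5.0] = 0.540 × 8.0 = 4.32 L·cmH2O.
Power = 16 × 4.32 = 69.12 L·cmH2O/min.
× 0.098 J/(L·cmH2O) → 6.774 J/min.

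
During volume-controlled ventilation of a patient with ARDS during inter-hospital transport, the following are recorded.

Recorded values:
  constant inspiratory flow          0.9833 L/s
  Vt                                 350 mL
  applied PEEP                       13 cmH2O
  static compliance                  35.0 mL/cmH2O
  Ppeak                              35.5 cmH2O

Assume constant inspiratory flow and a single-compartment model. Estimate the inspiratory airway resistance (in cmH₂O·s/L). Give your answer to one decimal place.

Equation of motion (constant flow): PIP = Vt/C + R·V̇ + PEEP.
R·V̇ = PIP − Vt/C − PEEP = 35.5 − 350/35.0 − 13 = 35.5 − 10.0 − 13 = 12.5 cmH2O.
R = 12.5 / 0.9833 = 12.712 cmH2O·s/L.

12.7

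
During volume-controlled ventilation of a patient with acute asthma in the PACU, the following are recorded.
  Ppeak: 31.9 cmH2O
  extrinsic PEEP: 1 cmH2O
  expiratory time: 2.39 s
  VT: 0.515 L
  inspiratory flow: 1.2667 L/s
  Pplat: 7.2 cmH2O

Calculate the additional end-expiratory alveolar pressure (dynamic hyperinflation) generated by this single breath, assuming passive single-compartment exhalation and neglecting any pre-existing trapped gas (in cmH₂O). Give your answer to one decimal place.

R = (PIP − Pplat)/V̇ = (31.9 − 7.2) / 1.2667 = 24.7/1.2667 = 19.499 cmH2O·s/L.
C = Vt/(Pplat − PEEP) = 515.0 / (7.2 − 1) = 515.0/6.2 = 83.065 mL/cmH2O.
τ = R × C = 19.499 × 0.08307 L/cmH2O = 1.62 s.
Fraction remaining = e^(−Te/τ) = e^(−2.39/1.62) = 0.2287; trapped volume = 515.0 × 0.2287 = 117.78 mL.
Additional alveolar pressure from trapping ≈ V_trapped / C = 117.78 / 83.065 = 1.418 cmH2O.

1.4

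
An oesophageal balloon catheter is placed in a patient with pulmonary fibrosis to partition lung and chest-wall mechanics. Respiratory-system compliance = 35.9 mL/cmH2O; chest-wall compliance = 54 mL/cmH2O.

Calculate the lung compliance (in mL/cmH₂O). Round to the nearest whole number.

1/CL = 1/Crs − 1/Ccw.
1/CL = 1/35.9 − 1/54 = 0.009337.
CL = 107.1 mL/cmH2O.

107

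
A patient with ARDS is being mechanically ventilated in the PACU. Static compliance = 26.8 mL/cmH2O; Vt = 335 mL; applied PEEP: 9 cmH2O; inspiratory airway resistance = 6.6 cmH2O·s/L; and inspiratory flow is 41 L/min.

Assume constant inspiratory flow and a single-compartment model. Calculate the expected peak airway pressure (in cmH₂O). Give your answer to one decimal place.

26.0

Flow: 41 L/min ÷ 60 = 0.6833 L/s.
Equation of motion (constant flow): PIP = Vt/C + R·V̇ + PEEP.
PIP = 335/26.8 + 6.6×0.6833 + 9 = 12.5 + 4.51 + 9 = 26.01 cmH2O.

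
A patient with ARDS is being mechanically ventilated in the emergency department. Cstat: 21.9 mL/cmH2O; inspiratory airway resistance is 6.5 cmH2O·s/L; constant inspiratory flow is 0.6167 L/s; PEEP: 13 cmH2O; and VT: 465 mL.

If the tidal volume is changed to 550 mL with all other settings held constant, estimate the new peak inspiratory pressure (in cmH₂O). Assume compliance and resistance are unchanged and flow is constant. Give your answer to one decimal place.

PIP = Vt/C + R·V̇ + PEEP (constant-flow equation of motion).
Only the elastic term changes: ΔPIP = ΔVt / C = (550 − 465) / 21.9 = 3.881 cmH2O.
Original PIP = 465/21.9 + 6.5×0.6167 + 13 = 38.241 cmH2O; new PIP = 38.241 + (3.881) = 42.122 cmH2O.

42.1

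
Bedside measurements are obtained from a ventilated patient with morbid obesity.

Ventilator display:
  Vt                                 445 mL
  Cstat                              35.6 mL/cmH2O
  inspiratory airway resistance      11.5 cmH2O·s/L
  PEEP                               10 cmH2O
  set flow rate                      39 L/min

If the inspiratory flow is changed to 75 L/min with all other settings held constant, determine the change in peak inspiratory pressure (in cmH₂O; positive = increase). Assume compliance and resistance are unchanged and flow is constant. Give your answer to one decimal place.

Flow: 39 L/min ÷ 60 = 0.65 L/s.
New flow: 75 L/min ÷ 60 = 1.25 L/s.
PIP = Vt/C + R·V̇ + PEEP (constant-flow equation of motion).
Only the resistive term changes: ΔPIP = R × ΔV̇ = 11.5 × (1.25 − 0.65) = 11.5 × 0.6 = 6.9 cmH2O.

6.9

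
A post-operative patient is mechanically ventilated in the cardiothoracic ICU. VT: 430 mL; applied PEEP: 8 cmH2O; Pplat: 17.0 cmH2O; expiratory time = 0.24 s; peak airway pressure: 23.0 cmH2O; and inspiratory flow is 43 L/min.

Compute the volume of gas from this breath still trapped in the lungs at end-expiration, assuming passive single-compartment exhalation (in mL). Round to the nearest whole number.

236

Flow: 43 L/min ÷ 60 = 0.7167 L/s.
R = (PIP − Pplat)/V̇ = (23.0 − 17.0) / 0.7167 = 6.0/0.7167 = 8.372 cmH2O·s/L.
C = Vt/(Pplat − PEEP) = 430.0 / (17.0 − 8) = 430.0/9.0 = 47.778 mL/cmH2O.
τ = R × C = 8.372 × 0.04778 L/cmH2O = 0.4 s.
Fraction remaining = e^(−Te/τ) = e^(−0.24/0.4) = 0.5488.
Trapped volume = 430.0 × 0.5488 = 235.98 mL.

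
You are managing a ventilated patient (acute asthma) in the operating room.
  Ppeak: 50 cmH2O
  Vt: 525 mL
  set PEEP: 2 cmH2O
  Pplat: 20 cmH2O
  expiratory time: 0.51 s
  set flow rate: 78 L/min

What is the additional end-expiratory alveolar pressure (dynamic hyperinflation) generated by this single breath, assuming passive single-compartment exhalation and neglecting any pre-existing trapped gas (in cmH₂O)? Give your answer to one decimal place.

8.4

Flow: 78 L/min ÷ 60 = 1.3 L/s.
R = (PIP − Pplat)/V̇ = (50 − 20) / 1.3 = 30.0/1.3 = 23.077 cmH2O·s/L.
C = Vt/(Pplat − PEEP) = 525.0 / (20 − 2) = 525.0/18.0 = 29.167 mL/cmH2O.
τ = R × C = 23.077 × 0.02917 L/cmH2O = 0.6732 s.
Fraction remaining = e^(−Te/τ) = e^(−0.51/0.6732) = 0.4688; trapped volume = 525.0 × 0.4688 = 246.12 mL.
Additional alveolar pressure from trapping ≈ V_trapped / C = 246.12 / 29.167 = 8.438 cmH2O.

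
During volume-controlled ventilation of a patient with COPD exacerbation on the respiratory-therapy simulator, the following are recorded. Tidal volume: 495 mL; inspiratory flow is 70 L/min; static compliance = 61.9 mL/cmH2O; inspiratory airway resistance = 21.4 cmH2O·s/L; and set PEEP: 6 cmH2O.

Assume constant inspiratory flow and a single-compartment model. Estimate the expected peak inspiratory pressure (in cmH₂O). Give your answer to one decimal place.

39.0

Flow: 70 L/min ÷ 60 = 1.1667 L/s.
Equation of motion (constant flow): PIP = Vt/C + R·V̇ + PEEP.
PIP = 495/61.9 + 21.4×1.1667 + 6 = 7.997 + 24.967 + 6 = 38.964 cmH2O.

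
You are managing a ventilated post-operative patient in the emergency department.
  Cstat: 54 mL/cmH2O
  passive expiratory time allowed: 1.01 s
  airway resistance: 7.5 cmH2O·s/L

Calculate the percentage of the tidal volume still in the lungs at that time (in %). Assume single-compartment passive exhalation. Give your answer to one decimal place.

τ = R × C = 7.5 × 54 mL/cmH2O = 7.5 × 0.054 L/cmH2O = 0.405 s.
Passive exhalation: V(t)/V₀ = e^(−t/τ) = e^(−1.01/0.405) = 0.08259.
Fraction remaining = 0.08259 → 8.259%.

8.3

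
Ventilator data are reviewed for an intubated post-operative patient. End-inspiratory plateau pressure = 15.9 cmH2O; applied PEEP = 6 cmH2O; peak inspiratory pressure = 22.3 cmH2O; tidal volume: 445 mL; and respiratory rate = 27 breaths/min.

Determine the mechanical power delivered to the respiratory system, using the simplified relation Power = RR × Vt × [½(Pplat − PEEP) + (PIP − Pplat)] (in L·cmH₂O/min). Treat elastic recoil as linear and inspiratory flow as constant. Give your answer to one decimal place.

136.4

Per-breath work = Vt × [½(Pplat−PEEP) + (PIP−Pplat)] = 0.445 × [0.5×9.9 + 6.4] = 0.445 × 11.35 = 5.051 L·cmH2O.
Power = 27 × 5.051 = 136.38 L·cmH2O/min.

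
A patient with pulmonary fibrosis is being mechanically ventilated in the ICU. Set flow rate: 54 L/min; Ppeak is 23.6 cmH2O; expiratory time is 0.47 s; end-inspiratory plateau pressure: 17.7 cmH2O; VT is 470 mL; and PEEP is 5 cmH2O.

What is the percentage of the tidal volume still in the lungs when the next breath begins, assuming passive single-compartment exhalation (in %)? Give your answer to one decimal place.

14.4

Flow: 54 L/min ÷ 60 = 0.9 L/s.
R = (PIP − Pplat)/V̇ = (23.6 − 17.7) / 0.9 = 5.9/0.9 = 6.556 cmH2O·s/L.
C = Vt/(Pplat − PEEP) = 470.0 / (17.7 − 5) = 470.0/12.7 = 37.008 mL/cmH2O.
τ = R × C = 6.556 × 0.03701 L/cmH2O = 0.2426 s.
Fraction remaining at end-expiration = e^(−Te/τ) = e^(−0.47/0.2426) = 0.1441 → 14.41%.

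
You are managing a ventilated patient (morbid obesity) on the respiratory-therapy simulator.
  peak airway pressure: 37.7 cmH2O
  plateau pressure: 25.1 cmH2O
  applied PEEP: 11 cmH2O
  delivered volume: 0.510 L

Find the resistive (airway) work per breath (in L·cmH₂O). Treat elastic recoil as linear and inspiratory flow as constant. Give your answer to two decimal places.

With constant inspiratory flow the resistive pressure is constant at PIP − Pplat = 37.7 − 25.1 = 12.6 cmH2O, so resistive work = 12.6 × 0.510 = 6.426 L·cmH2O.

6.43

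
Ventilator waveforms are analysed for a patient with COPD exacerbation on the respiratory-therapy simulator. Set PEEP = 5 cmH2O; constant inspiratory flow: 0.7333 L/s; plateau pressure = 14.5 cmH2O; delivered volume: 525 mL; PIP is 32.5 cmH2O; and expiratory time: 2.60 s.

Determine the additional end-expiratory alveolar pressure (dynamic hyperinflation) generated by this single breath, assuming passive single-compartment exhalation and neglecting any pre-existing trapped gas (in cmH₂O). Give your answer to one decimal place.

1.4

R = (PIP − Pplat)/V̇ = (32.5 − 14.5) / 0.7333 = 18.0/0.7333 = 24.547 cmH2O·s/L.
C = Vt/(Pplat − PEEP) = 525.0 / (14.5 − 5) = 525.0/9.5 = 55.263 mL/cmH2O.
τ = R × C = 24.547 × 0.05526 L/cmH2O = 1.356 s.
Fraction remaining = e^(−Te/τ) = e^(−2.60/1.356) = 0.147; trapped volume = 525.0 × 0.147 = 77.175 mL.
Additional alveolar pressure from trapping ≈ V_trapped / C = 77.175 / 55.263 = 1.397 cmH2O.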